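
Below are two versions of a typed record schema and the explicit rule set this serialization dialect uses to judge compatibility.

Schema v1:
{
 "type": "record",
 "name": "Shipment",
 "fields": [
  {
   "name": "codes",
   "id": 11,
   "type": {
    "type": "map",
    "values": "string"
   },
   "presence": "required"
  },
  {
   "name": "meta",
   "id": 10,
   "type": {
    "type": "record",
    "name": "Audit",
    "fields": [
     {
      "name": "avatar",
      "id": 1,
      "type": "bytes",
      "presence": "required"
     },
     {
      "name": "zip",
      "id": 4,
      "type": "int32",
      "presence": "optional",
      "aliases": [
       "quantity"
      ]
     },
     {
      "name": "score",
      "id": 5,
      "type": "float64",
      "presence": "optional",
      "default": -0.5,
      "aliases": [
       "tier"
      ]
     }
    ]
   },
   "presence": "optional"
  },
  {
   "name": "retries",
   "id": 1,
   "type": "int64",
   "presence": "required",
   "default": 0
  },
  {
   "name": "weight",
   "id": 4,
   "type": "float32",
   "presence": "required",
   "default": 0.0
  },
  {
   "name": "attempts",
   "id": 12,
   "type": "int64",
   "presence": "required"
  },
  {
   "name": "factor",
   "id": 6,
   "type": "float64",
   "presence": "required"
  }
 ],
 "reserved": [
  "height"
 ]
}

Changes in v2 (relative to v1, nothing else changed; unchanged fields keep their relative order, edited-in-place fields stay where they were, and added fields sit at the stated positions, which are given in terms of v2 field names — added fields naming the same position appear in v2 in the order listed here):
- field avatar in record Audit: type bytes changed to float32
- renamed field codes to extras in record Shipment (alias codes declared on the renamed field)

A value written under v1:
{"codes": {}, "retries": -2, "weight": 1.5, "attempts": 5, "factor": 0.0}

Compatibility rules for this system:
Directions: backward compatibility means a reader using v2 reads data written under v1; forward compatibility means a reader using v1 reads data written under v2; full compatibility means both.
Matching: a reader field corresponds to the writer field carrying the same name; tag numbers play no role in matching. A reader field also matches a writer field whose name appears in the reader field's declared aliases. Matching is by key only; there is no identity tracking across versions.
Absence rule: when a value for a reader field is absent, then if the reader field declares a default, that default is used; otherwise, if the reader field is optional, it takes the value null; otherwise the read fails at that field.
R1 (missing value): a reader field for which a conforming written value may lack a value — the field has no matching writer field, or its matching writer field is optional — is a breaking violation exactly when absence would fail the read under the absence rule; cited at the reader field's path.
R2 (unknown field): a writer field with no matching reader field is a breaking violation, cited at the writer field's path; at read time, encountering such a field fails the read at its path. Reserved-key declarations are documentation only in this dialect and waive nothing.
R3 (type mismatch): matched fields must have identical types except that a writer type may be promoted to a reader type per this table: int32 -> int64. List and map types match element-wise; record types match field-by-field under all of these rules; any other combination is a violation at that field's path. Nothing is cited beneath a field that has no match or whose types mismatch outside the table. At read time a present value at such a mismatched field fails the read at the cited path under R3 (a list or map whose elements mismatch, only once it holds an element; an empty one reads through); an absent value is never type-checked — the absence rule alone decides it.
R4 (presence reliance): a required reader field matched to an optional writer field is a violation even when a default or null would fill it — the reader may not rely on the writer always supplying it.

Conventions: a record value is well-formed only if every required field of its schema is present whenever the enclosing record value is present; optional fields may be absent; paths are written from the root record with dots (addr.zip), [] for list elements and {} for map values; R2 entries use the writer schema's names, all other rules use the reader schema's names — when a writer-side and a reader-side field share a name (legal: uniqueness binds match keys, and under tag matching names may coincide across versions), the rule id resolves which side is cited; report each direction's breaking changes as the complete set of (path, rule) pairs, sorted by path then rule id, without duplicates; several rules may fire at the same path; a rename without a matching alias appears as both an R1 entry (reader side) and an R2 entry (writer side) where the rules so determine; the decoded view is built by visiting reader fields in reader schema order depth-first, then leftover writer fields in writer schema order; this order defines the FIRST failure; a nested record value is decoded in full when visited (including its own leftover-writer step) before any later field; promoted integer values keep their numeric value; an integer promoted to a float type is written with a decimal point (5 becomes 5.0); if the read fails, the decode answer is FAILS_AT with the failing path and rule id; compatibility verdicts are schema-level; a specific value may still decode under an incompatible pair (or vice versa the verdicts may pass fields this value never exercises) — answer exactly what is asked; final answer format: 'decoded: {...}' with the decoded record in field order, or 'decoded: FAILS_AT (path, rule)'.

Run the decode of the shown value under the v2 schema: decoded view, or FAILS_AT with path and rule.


the writer's type comes first in each Shipment pair
decode walk for Shipment under reader schema v2:
  extras := {} (from writer codes)
  meta := null (not supplied -> null)
  retries := -2
  weight := 1.5
  attempts := 5
  factor := 0.0
  => decoded: {"extras": {}, "meta": null, "retries": -2, "weight": 1.5, "attempts": 5, "factor": 0.0}
diffs on Shipment not affecting the asked answer:
  field avatar in record Audit: type bytes changed to float32 -> changes Shipment's schema-level verdicts only — the decode of this value is the same

decoded: {"extras": {}, "meta": null, "retries": -2, "weight": 1.5, "attempts": 5, "factor": 0.0}


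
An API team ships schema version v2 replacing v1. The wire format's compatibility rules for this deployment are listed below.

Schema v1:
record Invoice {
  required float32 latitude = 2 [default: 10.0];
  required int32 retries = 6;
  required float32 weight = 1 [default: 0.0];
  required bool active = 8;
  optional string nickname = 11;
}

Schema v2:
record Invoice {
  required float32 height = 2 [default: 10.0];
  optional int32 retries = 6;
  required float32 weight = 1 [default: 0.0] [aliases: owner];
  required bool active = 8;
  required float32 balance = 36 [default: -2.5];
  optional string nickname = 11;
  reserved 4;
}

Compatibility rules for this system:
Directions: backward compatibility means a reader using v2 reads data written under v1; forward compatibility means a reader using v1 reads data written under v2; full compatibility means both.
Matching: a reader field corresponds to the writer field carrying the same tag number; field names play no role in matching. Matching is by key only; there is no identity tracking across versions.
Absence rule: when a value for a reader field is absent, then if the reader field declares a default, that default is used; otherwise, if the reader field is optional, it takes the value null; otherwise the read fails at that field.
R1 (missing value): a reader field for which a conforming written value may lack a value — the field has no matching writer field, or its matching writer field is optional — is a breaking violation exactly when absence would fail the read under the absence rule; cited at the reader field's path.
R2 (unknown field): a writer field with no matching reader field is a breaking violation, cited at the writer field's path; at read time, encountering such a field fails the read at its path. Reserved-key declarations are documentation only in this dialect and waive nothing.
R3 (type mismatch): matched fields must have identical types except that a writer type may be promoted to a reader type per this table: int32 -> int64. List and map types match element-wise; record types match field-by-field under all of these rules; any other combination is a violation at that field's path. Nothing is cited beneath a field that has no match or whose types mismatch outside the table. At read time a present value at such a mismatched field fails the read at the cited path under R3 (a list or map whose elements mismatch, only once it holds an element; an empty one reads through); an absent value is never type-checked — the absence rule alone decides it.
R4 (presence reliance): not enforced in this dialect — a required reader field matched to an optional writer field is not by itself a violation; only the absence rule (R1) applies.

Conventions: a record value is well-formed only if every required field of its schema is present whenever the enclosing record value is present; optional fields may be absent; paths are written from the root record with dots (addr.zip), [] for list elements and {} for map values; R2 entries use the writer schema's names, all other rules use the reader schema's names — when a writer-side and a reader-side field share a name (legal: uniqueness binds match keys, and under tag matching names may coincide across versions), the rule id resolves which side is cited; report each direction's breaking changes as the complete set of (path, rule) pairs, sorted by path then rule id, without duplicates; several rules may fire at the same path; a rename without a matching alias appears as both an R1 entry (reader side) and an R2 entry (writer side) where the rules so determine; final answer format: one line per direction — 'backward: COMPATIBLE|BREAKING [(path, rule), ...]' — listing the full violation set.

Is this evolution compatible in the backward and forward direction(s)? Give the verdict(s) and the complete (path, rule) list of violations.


backward: COMPATIBLE []; forward: BREAKING [(balance, R2), (retries, R1)]

arrows below run writer -> reader for Invoice
backward on Invoice — v2 reading data written by v1:
  float32 -> float32, writer required: height aligns to latitude
  int32 -> int32, writer required: retries aligns to retries
  float32 -> float32, writer required: weight aligns to weight
  bool -> bool, writer required: active aligns to active
  no writer field matches reader balance
  string -> string, writer optional: nickname aligns to nickname
  nothing fires on Invoice: backward is COMPATIBLE
forward on Invoice — v1 reading data written by v2:
  float32 -> float32, writer required: latitude aligns to height
  int32 -> int32, writer optional: retries aligns to retries
  float32 -> float32, writer required: weight aligns to weight
  bool -> bool, writer required: active aligns to active
  string -> string, writer optional: nickname aligns to nickname
  balance (writer side), unknown to reader
  rule R2 violated at balance
  rule R1 violated at retries
  => forward verdict for Invoice: BREAKING, 2 violation(s)


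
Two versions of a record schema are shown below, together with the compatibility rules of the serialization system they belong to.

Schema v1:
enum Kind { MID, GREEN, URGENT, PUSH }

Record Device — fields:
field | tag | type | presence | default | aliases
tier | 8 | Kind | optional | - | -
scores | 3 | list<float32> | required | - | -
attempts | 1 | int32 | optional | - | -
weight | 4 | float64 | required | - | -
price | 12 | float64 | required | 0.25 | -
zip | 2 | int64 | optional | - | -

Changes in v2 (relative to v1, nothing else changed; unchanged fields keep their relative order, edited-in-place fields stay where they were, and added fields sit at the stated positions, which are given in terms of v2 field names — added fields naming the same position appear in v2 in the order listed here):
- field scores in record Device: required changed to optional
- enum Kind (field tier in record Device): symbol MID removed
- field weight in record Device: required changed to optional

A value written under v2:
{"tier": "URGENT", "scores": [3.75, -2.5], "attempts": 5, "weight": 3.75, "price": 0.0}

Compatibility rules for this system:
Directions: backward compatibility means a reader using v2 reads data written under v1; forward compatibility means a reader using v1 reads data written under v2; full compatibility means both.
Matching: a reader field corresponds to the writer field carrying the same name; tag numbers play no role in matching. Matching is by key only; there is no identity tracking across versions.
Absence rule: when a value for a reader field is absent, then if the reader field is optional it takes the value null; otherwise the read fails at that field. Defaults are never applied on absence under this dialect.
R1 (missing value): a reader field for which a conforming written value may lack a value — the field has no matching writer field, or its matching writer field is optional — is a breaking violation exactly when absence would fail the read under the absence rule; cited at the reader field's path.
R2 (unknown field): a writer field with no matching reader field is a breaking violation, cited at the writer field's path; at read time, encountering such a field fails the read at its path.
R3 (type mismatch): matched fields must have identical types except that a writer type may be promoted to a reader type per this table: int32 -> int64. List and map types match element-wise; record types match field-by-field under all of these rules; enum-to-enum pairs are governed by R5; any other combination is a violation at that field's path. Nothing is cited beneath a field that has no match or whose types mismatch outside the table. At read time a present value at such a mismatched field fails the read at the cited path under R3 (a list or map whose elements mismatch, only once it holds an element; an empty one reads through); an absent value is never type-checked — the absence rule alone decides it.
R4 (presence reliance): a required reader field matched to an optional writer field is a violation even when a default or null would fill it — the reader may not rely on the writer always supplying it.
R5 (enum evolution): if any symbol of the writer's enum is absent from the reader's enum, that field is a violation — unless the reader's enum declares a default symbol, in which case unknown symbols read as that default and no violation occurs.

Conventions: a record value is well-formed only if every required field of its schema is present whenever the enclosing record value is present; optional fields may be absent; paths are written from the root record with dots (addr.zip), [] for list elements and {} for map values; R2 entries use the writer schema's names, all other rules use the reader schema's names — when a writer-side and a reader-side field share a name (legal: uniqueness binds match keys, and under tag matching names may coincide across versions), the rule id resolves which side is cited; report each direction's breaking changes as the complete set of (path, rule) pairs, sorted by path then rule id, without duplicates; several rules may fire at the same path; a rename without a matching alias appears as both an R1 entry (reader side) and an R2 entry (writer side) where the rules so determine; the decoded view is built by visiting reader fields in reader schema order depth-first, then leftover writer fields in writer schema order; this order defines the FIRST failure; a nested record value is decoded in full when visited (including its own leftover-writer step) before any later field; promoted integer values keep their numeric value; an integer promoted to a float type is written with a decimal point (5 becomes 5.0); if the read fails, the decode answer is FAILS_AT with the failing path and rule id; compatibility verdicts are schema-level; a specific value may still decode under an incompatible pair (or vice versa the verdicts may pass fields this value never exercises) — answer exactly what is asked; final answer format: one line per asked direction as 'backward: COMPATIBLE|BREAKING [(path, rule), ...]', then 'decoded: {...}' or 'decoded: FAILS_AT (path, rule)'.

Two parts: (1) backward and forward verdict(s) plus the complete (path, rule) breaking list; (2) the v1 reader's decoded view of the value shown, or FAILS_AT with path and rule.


the writer's type comes first in each Device pair
checking backward for Device: reader v2 against writer v1:
  writer optional, Kind -> Kind: reader tier maps from writer tier
  writer required, list<float32> -> list<float32>: reader scores maps from writer scores
  writer optional, int32 -> int32: reader attempts maps from writer attempts
  writer required, float64 -> float64: reader weight maps from writer weight
  writer required, float64 -> float64: reader price maps from writer price
  writer optional, int64 -> int64: reader zip maps from writer zip
  breaking: (tier, R5)
  backward on Device therefore BREAKING (1)
checking forward for Device: reader v1 against writer v2:
  writer optional, Kind -> Kind: reader tier maps from writer tier
  writer optional, list<float32> -> list<float32>: reader scores maps from writer scores
  writer optional, int32 -> int32: reader attempts maps from writer attempts
  writer optional, float64 -> float64: reader weight maps from writer weight
  writer required, float64 -> float64: reader price maps from writer price
  writer optional, int64 -> int64: reader zip maps from writer zip
  breaking: (scores, R1)
  breaking: (scores, R4)
  breaking: (weight, R1)
  breaking: (weight, R4)
  forward on Device therefore BREAKING (4)
migrating the Device value to v1:
  tier := "URGENT"
  scores := [3.75, -2.5]
  attempts := 5
  weight := 3.75
  price := 0.0
  zip := null (not supplied -> null)
  => decoded: {"tier": "URGENT", "scores": [3.75, -2.5], "attempts": 5, "weight": 3.75, "price": 0.0, "zip": null}

backward: BREAKING [(tier, R5)]; forward: BREAKING [(scores, R1), (scores, R4), (weight, R1), (weight, R4)]; decoded: {"tier": "URGENT", "scores": [3.75, -2.5], "attempts": 5, "weight": 3.75, "price": 0.0, "zip": null}


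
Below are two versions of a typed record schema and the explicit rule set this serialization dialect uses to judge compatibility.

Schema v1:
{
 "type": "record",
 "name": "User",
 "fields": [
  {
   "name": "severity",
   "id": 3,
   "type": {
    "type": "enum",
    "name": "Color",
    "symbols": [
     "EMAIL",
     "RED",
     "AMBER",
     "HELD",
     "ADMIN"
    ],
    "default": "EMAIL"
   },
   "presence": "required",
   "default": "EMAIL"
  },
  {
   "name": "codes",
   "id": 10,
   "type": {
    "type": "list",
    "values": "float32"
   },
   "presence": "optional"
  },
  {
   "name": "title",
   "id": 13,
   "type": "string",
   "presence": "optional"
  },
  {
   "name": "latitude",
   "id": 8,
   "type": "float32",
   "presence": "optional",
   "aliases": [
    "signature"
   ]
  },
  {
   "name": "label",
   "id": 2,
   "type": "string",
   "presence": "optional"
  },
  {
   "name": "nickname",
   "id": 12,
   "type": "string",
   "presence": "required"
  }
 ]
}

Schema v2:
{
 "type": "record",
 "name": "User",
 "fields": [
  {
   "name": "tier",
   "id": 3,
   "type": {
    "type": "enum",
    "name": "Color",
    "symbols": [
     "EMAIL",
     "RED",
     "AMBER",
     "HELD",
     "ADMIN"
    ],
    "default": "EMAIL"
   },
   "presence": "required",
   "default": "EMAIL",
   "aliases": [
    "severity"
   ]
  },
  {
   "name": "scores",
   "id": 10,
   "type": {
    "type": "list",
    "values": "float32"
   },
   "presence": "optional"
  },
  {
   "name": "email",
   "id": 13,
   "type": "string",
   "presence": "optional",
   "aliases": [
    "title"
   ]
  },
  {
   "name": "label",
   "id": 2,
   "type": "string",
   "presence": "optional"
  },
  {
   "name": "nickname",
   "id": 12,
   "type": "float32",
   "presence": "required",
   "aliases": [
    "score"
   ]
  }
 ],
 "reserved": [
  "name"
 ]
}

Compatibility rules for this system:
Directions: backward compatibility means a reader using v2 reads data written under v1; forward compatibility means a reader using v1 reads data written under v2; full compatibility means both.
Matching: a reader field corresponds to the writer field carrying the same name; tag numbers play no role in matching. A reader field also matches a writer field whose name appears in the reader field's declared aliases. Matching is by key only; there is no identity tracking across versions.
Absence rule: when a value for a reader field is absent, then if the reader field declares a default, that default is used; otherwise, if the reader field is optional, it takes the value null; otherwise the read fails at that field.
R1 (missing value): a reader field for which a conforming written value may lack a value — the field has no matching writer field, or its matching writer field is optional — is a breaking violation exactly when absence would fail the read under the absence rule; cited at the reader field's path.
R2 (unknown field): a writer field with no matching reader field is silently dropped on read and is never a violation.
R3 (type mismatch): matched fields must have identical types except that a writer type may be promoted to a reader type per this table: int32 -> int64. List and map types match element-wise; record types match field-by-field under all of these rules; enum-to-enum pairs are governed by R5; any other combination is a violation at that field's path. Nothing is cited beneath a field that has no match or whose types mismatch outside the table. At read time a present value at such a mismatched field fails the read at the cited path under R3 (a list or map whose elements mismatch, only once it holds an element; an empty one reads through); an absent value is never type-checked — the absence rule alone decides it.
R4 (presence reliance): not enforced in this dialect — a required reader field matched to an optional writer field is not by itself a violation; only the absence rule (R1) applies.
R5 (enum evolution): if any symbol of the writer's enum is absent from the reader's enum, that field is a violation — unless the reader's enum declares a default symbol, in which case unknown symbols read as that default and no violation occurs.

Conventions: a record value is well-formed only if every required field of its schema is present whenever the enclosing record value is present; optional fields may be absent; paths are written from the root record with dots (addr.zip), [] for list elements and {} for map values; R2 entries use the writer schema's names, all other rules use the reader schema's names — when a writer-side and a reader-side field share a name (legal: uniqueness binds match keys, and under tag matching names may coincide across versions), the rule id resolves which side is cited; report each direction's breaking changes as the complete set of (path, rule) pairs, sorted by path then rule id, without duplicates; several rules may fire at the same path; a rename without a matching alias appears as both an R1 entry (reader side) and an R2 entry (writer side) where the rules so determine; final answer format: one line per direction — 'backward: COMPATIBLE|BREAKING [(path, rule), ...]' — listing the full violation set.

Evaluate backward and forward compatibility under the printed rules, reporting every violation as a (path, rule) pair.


backward: BREAKING [(nickname, R3)]; forward: BREAKING [(nickname, R3)]

the writer's type comes first in each User pair
checking backward for User: reader v2 against writer v1:
  tier: paired with writer severity (Color -> Color; writer required)
  scores: no writer match
  email: paired with writer title (string -> string; writer optional)
  label: paired with writer label (string -> string; writer optional)
  nickname: paired with writer nickname (string -> float32; writer required)
  writer codes: unknown to reader
  writer latitude: unknown to reader
  rule R3 violated at nickname
  => backward verdict for User: BREAKING, 1 violation(s)
checking forward for User: reader v1 against writer v2:
  severity: no writer match
  codes: no writer match
  title: no writer match
  latitude: no writer match
  label: paired with writer label (string -> string; writer optional)
  nickname: paired with writer nickname (float32 -> string; writer required)
  writer tier: unknown to reader
  writer scores: unknown to reader
  writer email: unknown to reader
  rule R3 violated at nickname
  => forward verdict for User: BREAKING, 1 violation(s)


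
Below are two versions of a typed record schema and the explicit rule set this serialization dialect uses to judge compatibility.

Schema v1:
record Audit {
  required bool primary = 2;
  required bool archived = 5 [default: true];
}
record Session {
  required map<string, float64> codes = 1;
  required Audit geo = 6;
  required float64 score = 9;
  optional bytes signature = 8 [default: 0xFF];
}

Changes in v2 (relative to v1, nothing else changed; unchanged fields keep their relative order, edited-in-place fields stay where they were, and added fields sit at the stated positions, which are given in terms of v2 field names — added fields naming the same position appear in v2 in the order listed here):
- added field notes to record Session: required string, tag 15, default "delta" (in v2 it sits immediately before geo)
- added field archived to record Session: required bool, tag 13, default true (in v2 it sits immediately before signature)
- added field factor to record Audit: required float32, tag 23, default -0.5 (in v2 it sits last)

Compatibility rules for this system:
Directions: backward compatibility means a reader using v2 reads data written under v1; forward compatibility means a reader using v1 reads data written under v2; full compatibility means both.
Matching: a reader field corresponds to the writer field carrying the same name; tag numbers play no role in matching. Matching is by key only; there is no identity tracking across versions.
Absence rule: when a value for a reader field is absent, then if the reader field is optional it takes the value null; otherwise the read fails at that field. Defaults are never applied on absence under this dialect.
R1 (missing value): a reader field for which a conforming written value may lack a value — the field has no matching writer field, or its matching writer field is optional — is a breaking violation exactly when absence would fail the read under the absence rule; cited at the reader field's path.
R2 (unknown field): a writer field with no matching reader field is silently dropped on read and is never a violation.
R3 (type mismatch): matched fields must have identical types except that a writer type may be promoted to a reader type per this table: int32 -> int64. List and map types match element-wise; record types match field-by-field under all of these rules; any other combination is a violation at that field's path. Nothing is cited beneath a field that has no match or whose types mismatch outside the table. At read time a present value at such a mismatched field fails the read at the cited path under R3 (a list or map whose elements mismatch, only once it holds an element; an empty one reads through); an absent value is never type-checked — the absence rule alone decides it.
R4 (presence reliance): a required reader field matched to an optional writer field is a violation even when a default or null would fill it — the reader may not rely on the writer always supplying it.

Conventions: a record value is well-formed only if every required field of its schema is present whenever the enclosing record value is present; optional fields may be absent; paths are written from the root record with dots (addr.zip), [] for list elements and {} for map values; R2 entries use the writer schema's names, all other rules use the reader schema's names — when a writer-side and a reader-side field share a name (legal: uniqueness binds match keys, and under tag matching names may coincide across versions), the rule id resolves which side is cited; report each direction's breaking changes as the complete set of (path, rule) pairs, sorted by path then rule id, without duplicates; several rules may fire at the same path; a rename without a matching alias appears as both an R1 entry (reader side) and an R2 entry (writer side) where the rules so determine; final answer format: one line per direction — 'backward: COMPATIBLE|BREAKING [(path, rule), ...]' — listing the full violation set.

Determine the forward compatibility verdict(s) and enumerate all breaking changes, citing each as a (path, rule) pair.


forward: COMPATIBLE []

each type pair in Session: writer, then reader
forward on Session — v1 reading data written by v2:
  map<string, float64> -> map<string, float64>, writer required: codes aligns to codes
  Audit -> Audit, writer required: geo aligns to geo
  float64 -> float64, writer required: score aligns to score
  bytes -> bytes, writer optional: signature aligns to signature
  writer notes: unknown to reader
  writer archived: unknown to reader
  bool -> bool, writer required: geo.primary aligns to geo.primary
  bool -> bool, writer required: geo.archived aligns to geo.archived
  writer geo.factor: unknown to reader
  nothing fires on Session: forward is COMPATIBLE
ruling out the remaining Session differences:
  added field factor to record Audit: required float32, tag 23, default -0.5 (in v2 it sits last) -> affects backward compatibility only, which is not asked
  added field notes to record Session: required string, tag 15, default "delta" (in v2 it sits immediately before geo) -> affects backward compatibility only, which is not asked
  added field archived to record Session: required bool, tag 13, default true (in v2 it sits immediately before signature) -> affects backward compatibility only, which is not asked


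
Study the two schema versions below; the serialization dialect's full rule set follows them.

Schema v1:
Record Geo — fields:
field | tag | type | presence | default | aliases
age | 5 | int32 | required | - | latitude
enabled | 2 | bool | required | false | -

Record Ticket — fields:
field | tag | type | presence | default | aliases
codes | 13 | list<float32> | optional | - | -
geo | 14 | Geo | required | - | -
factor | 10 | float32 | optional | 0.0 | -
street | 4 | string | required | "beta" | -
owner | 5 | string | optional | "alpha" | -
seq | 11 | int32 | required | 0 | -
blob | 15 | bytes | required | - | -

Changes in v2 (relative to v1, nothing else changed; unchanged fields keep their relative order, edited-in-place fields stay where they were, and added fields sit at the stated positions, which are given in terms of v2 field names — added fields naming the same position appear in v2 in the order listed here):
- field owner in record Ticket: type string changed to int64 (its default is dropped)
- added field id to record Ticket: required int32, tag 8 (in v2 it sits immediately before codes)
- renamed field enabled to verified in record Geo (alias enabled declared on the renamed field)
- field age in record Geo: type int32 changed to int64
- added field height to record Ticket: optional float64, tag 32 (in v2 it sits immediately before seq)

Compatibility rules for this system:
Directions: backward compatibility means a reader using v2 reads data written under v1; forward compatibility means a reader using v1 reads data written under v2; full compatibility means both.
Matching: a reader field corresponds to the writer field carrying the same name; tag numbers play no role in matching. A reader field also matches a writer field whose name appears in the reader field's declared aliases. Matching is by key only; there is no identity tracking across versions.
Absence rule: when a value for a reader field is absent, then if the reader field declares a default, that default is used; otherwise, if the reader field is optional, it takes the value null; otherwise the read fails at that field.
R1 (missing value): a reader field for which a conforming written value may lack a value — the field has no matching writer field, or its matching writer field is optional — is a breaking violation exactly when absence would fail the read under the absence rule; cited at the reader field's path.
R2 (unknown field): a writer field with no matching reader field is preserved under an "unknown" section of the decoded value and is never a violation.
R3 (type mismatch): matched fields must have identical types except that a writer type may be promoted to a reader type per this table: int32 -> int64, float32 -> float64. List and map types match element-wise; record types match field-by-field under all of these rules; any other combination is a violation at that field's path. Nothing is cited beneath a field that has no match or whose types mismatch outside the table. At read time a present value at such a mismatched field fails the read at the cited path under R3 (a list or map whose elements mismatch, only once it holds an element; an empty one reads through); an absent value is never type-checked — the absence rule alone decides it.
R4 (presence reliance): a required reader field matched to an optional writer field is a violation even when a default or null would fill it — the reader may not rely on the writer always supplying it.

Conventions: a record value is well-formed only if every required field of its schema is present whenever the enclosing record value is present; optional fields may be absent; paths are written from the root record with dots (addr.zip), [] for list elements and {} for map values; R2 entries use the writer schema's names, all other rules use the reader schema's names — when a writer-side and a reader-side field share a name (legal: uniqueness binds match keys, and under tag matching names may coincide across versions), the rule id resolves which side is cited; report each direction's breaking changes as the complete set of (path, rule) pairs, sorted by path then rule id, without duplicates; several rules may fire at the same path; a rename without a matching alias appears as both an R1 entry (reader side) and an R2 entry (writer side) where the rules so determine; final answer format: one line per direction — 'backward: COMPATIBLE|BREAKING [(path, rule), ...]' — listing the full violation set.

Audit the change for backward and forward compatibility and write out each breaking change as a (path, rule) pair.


backward: BREAKING [(id, R1), (owner, R3)]; forward: BREAKING [(geo.age, R3), (owner, R3)]

arrows below run writer -> reader for Ticket
checking backward for Ticket: reader v2 against writer v1:
  id: no writer match
  writer optional, list<float32> -> list<float32>: reader codes maps from writer codes
  writer required, Geo -> Geo: reader geo maps from writer geo
  writer optional, float32 -> float32: reader factor maps from writer factor
  writer required, string -> string: reader street maps from writer street
  writer optional, string -> int64: reader owner maps from writer owner
  height: no writer match
  writer required, int32 -> int32: reader seq maps from writer seq
  writer required, bytes -> bytes: reader blob maps from writer blob
  writer required, int32 -> int64: reader geo.age maps from writer geo.age
  writer required, bool -> bool: reader geo.verified maps from writer geo.enabled
  rule R1 violated at id
  rule R3 violated at owner
  => 2 violation(s): backward is BREAKING for Ticket
checking forward for Ticket: reader v1 against writer v2:
  writer optional, list<float32> -> list<float32>: reader codes maps from writer codes
  writer required, Geo -> Geo: reader geo maps from writer geo
  writer optional, float32 -> float32: reader factor maps from writer factor
  writer required, string -> string: reader street maps from writer street
  writer optional, int64 -> string: reader owner maps from writer owner
  writer required, int32 -> int32: reader seq maps from writer seq
  writer required, bytes -> bytes: reader blob maps from writer blob
  leftover writer field: id
  leftover writer field: height
  writer required, int64 -> int32: reader geo.age maps from writer geo.age
  geo.enabled: no writer match
  leftover writer field: geo.verified
  rule R3 violated at geo.age
  rule R3 violated at owner
  => 2 violation(s): forward is BREAKING for Ticket


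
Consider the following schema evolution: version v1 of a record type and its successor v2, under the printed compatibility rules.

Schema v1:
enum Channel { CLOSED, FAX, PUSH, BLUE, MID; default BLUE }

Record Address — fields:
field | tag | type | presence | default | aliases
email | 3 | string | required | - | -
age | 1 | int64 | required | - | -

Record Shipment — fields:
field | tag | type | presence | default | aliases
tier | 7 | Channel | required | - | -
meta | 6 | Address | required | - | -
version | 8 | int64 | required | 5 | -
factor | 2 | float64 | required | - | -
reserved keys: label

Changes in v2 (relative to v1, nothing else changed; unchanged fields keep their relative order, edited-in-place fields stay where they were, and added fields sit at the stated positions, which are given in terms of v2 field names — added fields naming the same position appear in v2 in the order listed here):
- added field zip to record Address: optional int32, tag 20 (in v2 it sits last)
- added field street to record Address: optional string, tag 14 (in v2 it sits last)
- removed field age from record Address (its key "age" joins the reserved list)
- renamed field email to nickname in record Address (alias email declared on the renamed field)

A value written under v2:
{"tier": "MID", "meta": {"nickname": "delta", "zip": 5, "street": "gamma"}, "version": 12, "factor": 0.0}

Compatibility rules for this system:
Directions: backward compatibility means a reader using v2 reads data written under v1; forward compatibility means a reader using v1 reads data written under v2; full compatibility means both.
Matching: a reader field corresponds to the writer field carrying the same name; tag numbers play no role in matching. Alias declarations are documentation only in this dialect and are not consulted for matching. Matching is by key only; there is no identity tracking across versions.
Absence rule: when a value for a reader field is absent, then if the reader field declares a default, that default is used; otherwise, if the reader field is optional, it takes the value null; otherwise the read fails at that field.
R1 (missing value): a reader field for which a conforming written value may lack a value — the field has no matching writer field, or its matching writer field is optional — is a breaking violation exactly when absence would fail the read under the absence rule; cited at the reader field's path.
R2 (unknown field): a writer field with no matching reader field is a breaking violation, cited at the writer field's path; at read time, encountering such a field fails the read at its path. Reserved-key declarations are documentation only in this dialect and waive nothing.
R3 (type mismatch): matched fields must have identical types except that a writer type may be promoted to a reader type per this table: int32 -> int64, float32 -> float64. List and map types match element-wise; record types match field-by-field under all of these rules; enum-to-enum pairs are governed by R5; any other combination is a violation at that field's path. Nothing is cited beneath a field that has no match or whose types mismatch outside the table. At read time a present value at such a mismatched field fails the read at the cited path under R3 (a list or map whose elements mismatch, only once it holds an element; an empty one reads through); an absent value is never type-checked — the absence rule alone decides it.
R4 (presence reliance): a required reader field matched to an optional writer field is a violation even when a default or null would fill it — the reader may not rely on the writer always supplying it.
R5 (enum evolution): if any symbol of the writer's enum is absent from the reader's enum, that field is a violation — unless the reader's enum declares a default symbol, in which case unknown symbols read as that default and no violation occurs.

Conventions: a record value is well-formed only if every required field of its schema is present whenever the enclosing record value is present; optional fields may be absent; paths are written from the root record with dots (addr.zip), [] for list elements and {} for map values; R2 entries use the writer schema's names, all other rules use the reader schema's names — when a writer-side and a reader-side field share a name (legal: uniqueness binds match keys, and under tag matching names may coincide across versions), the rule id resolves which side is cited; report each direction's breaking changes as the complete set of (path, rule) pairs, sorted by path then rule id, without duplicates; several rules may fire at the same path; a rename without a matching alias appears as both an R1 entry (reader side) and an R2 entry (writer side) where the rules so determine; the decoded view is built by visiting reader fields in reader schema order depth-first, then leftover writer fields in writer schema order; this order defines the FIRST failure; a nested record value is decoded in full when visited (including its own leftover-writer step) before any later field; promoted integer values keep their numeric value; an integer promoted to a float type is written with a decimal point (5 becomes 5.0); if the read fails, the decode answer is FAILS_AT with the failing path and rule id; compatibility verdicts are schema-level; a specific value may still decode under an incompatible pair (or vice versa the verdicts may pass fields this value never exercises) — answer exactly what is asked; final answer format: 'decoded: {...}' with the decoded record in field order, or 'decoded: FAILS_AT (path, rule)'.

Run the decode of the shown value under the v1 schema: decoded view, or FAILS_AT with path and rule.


decoded: FAILS_AT (meta.email, R1)

in Shipment below, arrows point writer -> reader
decoding the Shipment value with the v1 reader:
  tier := "MID"
  read fails at meta.email under R1 (no fill)
  => FAILS_AT (meta.email, R1)
remaining Shipment differences; none change what is asked:
  added field street to record Address: optional string, tag 14 (in v2 it sits last) -> matters for Shipment compatibility verdicts, not for this value's decode
  added field zip to record Address: optional int32, tag 20 (in v2 it sits last) -> matters for Shipment compatibility verdicts, not for this value's decode
  removed field age from record Address (its key "age" joins the reserved list) -> matters for Shipment compatibility verdicts, not for this value's decode
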